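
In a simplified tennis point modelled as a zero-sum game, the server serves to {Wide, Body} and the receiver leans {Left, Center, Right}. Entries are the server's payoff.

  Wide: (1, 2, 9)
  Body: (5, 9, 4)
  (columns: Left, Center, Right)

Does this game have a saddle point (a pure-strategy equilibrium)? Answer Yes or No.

No

Row minima: Wide → 1, Body → 4; maximin = 4.
Column maxima: Left → 5, Center → 9, Right → 9; minimax = 5.
4 ≠ 5, so no pure-strategy equilibrium exists.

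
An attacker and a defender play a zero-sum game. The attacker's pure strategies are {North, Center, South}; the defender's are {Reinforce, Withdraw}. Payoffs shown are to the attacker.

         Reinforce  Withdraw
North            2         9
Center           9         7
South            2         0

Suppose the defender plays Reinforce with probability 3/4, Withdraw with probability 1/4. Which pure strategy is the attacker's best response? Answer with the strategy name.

Center

Expected payoff of North: (3/4)·2 + (1/4)·9 = 15/4.
Expected payoff of Center: (3/4)·9 + (1/4)·7 = 17/2.
Expected payoff of South: (3/4)·2 + (1/4)·0 = 3/2.
The largest is 17/2, so the attacker's best response is Center.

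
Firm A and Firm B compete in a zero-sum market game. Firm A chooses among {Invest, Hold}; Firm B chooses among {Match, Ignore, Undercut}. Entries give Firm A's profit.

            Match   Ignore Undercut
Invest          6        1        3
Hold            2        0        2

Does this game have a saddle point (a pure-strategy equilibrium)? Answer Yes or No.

Row minima: Invest → 1, Hold → 0; maximin = 1.
Column maxima: Match → 6, Ignore → 1, Undercut → 3; minimax = 1.
maximin = minimax = 1, so a saddle point exists.

Yes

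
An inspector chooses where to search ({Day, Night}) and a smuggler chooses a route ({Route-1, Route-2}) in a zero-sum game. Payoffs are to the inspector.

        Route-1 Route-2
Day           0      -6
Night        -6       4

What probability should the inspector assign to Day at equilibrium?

Row minima: Day → -6, Night → -6; maximin = -6.
Column maxima: Route-1 → 0, Route-2 → 4; minimax = 0.
-6 ≠ 0, so there is no saddle point; optimal play is mixed.
Let the inspector play Day with probability p. Expected payoff against Route-1: 0p + (-6)(1−p) = 6p − 6; against Route-2: (-6)p + 4(1−p) = −10p + 4.
Setting these equal: 6p − 6 = −10p + 4 ⇒ 16p = 10 ⇒ p = 5/8, and the value is (6)·(5/8) − 6 = -9/4.
For the smuggler: with q = P(Route-1), equating Day's and Night's payoffs gives 6q − 6 = −10q + 4 ⇒ q = 5/8.

5/8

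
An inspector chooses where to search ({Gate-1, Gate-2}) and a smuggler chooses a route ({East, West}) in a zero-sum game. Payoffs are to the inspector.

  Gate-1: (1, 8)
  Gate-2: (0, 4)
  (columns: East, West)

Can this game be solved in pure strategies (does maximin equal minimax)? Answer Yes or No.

Yes

Row minima: Gate-1 → 1, Gate-2 → 0; maximin = 1.
Column maxima: East → 1, West → 8; minimax = 1.
maximin = minimax = 1, so a saddle point exists.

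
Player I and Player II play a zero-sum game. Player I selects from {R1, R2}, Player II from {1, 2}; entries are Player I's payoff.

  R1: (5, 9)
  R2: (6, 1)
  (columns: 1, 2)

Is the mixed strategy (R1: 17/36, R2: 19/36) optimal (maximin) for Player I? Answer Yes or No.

No

Against 1 this mix gives (17/36)·5 + (19/36)·6 = 199/36.
Against 2 this mix gives (17/36)·9 + (19/36)·1 = 43/9.
Player II will play 2, holding Player I to 43/9. Shifting weight toward the row that does better against 2 would raise this floor (the equalizing mix achieves 49/9 against both 2 and 1), so the proposed strategy is not optimal.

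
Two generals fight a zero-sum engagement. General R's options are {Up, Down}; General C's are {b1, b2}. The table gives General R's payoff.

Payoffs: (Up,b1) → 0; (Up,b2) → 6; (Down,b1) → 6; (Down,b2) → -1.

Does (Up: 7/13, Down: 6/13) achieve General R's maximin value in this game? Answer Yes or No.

Yes

Against b1 this mix gives (7/13)·0 + (6/13)·6 = 36/13.
Against b2 this mix gives (7/13)·6 + (6/13)·(-1) = 36/13.
All of General C's active replies (b1, b2) yield 36/13, and no column does worse for General R. The mix makes General C indifferent and guarantees 36/13, so it is optimal.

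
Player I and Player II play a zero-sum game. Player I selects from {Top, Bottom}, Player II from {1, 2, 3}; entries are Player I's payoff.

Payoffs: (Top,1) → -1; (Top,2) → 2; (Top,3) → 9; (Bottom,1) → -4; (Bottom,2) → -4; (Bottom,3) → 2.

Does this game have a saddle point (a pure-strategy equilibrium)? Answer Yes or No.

Yes

Row minima: Top → -1, Bottom → -4; maximin = -1.
Column maxima: 1 → -1, 2 → 2, 3 → 9; minimax = -1.
maximin = minimax = -1, so a saddle point exists.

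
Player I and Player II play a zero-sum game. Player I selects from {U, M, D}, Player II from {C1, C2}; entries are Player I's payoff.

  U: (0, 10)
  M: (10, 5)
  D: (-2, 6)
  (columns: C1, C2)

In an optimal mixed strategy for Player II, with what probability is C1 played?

1/3

Row minima: U → 0, M → 5, D → -2; maximin = 5.
Column maxima: C1 → 10, C2 → 10; minimax = 10.
5 ≠ 10, so there is no saddle point; optimal play is mixed.
D is strictly dominated by U, so Player I never plays it.
On the remaining 2×2 (U, M vs C1, C2):
Let Player I play U with probability p. Expected payoff against C1: 0p + 10(1−p) = −10p + 10; against C2: 10p + 5(1−p) = 5p + 5.
Setting these equal: −10p + 10 = 5p + 5 ⇒ −15p = -5 ⇒ p = 1/3, and the value is (-10)·(1/3) + 10 = 20/3.
For Player II: with q = P(C1), equating U's and M's payoffs gives −10q + 10 = 5q + 5 ⇒ q = 1/3.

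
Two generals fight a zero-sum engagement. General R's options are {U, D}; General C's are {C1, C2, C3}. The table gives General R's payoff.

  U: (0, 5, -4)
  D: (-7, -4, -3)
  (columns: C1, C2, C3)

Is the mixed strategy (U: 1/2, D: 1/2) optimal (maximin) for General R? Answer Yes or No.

Yes

Against C1 this mix gives (1/2)·0 + (1/2)·(-7) = -7/2.
Against C2 this mix gives (1/2)·5 + (1/2)·(-4) = 1/2.
Against C3 this mix gives (1/2)·(-4) + (1/2)·(-3) = -7/2.
All of General C's active replies (C1, C3) yield -7/2, and no column does worse for General R. The mix makes General C indifferent and guarantees -7/2, so it is optimal.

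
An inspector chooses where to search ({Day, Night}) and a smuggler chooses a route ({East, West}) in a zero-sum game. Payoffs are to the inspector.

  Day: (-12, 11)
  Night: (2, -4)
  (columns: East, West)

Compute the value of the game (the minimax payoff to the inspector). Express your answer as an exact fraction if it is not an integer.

-26/29

Row minima: Day → -12, Night → -4; maximin = -4.
Column maxima: East → 2, West → 11; minimax = 2.
-4 ≠ 2, so there is no saddle point; optimal play is mixed.
Let the inspector play Day with probability p. Expected payoff against East: (-12)p + 2(1−p) = −14p + 2; against West: 11p + (-4)(1−p) = 15p − 4.
Setting these equal: −14p + 2 = 15p − 4 ⇒ −29p = -6 ⇒ p = 6/29, and the value is (-14)·(6/29) + 2 = -26/29.
For the smuggler: with q = P(East), equating Day's and Night's payoffs gives −23q + 11 = 6q − 4 ⇒ q = 15/29.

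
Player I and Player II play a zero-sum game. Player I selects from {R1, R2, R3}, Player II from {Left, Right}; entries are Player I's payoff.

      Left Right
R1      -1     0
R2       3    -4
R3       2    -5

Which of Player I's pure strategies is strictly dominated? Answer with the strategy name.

R3

R2 gives a strictly higher payoff than R3 against every column: 3 > 2, -4 > -5.
So R3 is strictly dominated and Player I never plays it.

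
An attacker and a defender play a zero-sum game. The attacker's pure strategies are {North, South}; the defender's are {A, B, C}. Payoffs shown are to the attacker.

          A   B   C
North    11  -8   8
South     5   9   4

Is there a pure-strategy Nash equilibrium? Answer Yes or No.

No

Row minima: North → -8, South → 4; maximin = 4.
Column maxima: A → 11, B → 9, C → 8; minimax = 8.
4 ≠ 8, so no pure-strategy equilibrium exists.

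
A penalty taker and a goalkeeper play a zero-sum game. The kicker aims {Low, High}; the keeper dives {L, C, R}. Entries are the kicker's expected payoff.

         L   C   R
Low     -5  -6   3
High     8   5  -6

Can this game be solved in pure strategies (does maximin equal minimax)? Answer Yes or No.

Row minima: Low → -6, High → -6; maximin = -6.
Column maxima: L → 8, C → 5, R → 3; minimax = 3.
-6 ≠ 3, so no pure-strategy equilibrium exists.

No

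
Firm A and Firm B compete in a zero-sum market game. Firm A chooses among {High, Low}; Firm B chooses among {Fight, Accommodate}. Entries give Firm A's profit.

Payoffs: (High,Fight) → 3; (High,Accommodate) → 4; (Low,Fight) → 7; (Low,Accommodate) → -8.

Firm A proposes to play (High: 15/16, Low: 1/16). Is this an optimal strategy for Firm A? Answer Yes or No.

Yes

Against Fight this mix gives (15/16)·3 + (1/16)·7 = 13/4.
Against Accommodate this mix gives (15/16)·4 + (1/16)·(-8) = 13/4.
All of Firm B's active replies (Fight, Accommodate) yield 13/4, and no column does worse for Firm A. The mix makes Firm B indifferent and guarantees 13/4, so it is optimal.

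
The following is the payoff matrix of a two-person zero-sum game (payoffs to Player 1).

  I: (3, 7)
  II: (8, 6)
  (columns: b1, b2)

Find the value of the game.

19/3

Row minima: I → 3, II → 6; maximin = 6.
Column maxima: b1 → 8, b2 → 7; minimax = 7.
6 ≠ 7, so there is no saddle point; optimal play is mixed.
Let Player 1 play I with probability p. Expected payoff against b1: 3p + 8(1−p) = −5p + 8; against b2: 7p + 6(1−p) = p + 6.
Setting these equal: −5p + 8 = p + 6 ⇒ −6p = -2 ⇒ p = 1/3, and the value is (-5)·(1/3) + 8 = 19/3.
For Player 2: with q = P(b1), equating I's and II's payoffs gives −4q + 7 = 2q + 6 ⇒ q = 1/6.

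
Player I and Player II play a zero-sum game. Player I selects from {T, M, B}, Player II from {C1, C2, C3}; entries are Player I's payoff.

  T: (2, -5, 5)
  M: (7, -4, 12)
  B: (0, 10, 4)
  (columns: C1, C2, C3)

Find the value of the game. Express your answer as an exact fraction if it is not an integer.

Row minima: T → -5, M → -4, B → 0; maximin = 0.
Column maxima: C1 → 7, C2 → 10, C3 → 12; minimax = 7.
0 ≠ 7, so there is no saddle point; optimal play is mixed.
T is strictly dominated by M, so Player I never plays it.
C3 is strictly dominated by C1 (it gives Player I strictly more in every row), so Player II never plays it.
On the remaining 2×2 (M, B vs C1, C2):
Let Player I play M with probability p. Expected payoff against C1: 7p + 0(1−p) = 7p; against C2: (-4)p + 10(1−p) = −14p + 10.
Setting these equal: 7p = −14p + 10 ⇒ 21p = 10 ⇒ p = 10/21, and the value is (7)·(10/21) = 10/3.
For Player II: with q = P(C1), equating M's and B's payoffs gives 11q − 4 = −10q + 10 ⇒ q = 2/3.

10/3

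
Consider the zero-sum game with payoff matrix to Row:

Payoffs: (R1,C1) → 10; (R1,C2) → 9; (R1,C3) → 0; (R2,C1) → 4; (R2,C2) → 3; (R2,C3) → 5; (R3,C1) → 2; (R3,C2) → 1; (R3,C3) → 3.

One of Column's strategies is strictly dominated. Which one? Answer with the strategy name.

C2 holds Row's payoff strictly below C1 in every row: 9 < 10, 3 < 4, 1 < 2.
So C1 is strictly dominated for Column.

C1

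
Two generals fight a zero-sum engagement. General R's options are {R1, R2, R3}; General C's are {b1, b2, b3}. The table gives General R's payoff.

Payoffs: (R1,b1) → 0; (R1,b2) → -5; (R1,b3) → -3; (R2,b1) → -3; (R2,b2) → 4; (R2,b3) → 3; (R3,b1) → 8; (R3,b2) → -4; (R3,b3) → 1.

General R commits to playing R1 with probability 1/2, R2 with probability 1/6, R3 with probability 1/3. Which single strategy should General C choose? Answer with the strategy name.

If General C plays b1, General R's expected payoff is (1/2)·0 + (1/6)·(-3) + (1/3)·8 = 13/6.
If General C plays b2, General R's expected payoff is (1/2)·(-5) + (1/6)·4 + (1/3)·(-4) = -19/6.
If General C plays b3, General R's expected payoff is (1/2)·(-3) + (1/6)·3 + (1/3)·1 = -2/3.
General C minimizes General R's payoff; the smallest is -19/6, so the best response is b2.

b2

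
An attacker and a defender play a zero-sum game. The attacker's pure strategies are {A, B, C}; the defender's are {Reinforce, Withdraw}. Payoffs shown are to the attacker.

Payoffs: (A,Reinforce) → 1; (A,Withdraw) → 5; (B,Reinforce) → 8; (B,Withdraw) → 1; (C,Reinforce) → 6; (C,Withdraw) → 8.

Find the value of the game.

Row minima: A → 1, B → 1, C → 6; maximin = 6.
Column maxima: Reinforce → 8, Withdraw → 8; minimax = 8.
6 ≠ 8, so there is no saddle point; optimal play is mixed.
A is strictly dominated by C, so the attacker never plays it.
On the remaining 2×2 (B, C vs Reinforce, Withdraw):
Let the attacker play B with probability p. Expected payoff against Reinforce: 8p + 6(1−p) = 2p + 6; against Withdraw: 1p + 8(1−p) = −7p + 8.
Setting these equal: 2p + 6 = −7p + 8 ⇒ 9p = 2 ⇒ p = 2/9, and the value is (2)·(2/9) + 6 = 58/9.
For the defender: with q = P(Reinforce), equating B's and C's payoffs gives 7q + 1 = −2q + 8 ⇒ q = 7/9.

58/9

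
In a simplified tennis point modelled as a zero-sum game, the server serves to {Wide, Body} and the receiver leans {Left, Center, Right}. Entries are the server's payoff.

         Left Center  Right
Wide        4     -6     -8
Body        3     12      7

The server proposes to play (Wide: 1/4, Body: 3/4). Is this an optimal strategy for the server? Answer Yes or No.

Against Left this mix gives (1/4)·4 + (3/4)·3 = 13/4.
Against Center this mix gives (1/4)·(-6) + (3/4)·12 = 15/2.
Against Right this mix gives (1/4)·(-8) + (3/4)·7 = 13/4.
All of the receiver's active replies (Left, Right) yield 13/4, and no column does worse for the server. The mix makes the receiver indifferent and guarantees 13/4, so it is optimal.

Yes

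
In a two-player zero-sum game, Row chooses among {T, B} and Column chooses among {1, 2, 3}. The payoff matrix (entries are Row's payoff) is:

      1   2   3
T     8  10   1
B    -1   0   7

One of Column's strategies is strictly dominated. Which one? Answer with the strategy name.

2

1 holds Row's payoff strictly below 2 in every row: 8 < 10, -1 < 0.
So 2 is strictly dominated for Column.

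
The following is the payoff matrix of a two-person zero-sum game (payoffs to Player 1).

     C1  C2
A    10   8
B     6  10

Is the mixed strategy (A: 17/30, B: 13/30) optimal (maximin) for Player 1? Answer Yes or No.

Against C1 this mix gives (17/30)·10 + (13/30)·6 = 124/15.
Against C2 this mix gives (17/30)·8 + (13/30)·10 = 133/15.
Player 2 will play C1, holding Player 1 to 124/15. Shifting weight toward the row that does better against C1 would raise this floor (the equalizing mix achieves 26/3 against both C1 and C2), so the proposed strategy is not optimal.

No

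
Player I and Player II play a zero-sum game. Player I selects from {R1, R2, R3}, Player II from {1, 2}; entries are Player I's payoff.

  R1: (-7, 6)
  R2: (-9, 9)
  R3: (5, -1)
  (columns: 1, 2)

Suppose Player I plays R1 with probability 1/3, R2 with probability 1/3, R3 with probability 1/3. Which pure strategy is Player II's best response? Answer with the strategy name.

If Player II plays 1, Player I's expected payoff is (1/3)·(-7) + (1/3)·(-9) + (1/3)·5 = -11/3.
If Player II plays 2, Player I's expected payoff is (1/3)·6 + (1/3)·9 + (1/3)·(-1) = 14/3.
Player II minimizes Player I's payoff; the smallest is -11/3, so the best response is 1.

1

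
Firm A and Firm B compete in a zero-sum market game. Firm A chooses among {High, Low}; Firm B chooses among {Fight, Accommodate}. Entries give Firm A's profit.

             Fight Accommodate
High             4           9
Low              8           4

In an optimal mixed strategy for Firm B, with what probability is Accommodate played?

Row minima: High → 4, Low → 4; maximin = 4.
Column maxima: Fight → 8, Accommodate → 9; minimax = 8.
4 ≠ 8, so there is no saddle point; optimal play is mixed.
Let Firm A play High with probability p. Expected payoff against Fight: 4p + 8(1−p) = −4p + 8; against Accommodate: 9p + 4(1−p) = 5p + 4.
Setting these equal: −4p + 8 = 5p + 4 ⇒ −9p = -4 ⇒ p = 4/9, and the value is (-4)·(4/9) + 8 = 56/9.
For Firm B: with q = P(Fight), equating High's and Low's payoffs gives −5q + 9 = 4q + 4 ⇒ q = 5/9.

4/9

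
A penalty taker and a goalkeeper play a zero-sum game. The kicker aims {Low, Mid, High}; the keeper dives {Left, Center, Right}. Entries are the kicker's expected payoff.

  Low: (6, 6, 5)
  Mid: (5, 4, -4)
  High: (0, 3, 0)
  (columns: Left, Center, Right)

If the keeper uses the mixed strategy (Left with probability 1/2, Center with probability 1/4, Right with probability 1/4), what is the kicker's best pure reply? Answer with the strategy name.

Low

Expected payoff of Low: (1/2)·6 + (1/4)·6 + (1/4)·5 = 23/4.
Expected payoff of Mid: (1/2)·5 + (1/4)·4 + (1/4)·(-4) = 5/2.
Expected payoff of High: (1/2)·0 + (1/4)·3 + (1/4)·0 = 3/4.
The largest is 23/4, so the kicker's best response is Low.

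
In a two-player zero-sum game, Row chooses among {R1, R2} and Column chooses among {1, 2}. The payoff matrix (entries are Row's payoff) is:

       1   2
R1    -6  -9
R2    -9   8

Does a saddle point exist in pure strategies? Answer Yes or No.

Row minima: R1 → -9, R2 → -9; maximin = -9.
Column maxima: 1 → -6, 2 → 8; minimax = -6.
-9 ≠ -6, so no pure-strategy equilibrium exists.

No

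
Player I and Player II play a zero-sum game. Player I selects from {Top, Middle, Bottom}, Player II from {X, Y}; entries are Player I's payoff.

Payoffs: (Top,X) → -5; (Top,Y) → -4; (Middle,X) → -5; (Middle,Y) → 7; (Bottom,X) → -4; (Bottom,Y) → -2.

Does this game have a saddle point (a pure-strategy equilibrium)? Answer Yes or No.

Row minima: Top → -5, Middle → -5, Bottom → -4; maximin = -4.
Column maxima: X → -4, Y → 7; minimax = -4.
maximin = minimax = -4, so a saddle point exists.

Yes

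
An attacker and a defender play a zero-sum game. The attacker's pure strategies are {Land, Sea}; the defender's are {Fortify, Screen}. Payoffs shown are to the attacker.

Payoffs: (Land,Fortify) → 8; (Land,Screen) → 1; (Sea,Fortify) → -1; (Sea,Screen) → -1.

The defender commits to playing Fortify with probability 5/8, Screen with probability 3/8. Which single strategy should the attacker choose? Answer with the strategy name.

Expected payoff of Land: (5/8)·8 + (3/8)·1 = 43/8.
Expected payoff of Sea: (5/8)·(-1) + (3/8)·(-1) = -1.
The largest is 43/8, so the attacker's best response is Land.

Land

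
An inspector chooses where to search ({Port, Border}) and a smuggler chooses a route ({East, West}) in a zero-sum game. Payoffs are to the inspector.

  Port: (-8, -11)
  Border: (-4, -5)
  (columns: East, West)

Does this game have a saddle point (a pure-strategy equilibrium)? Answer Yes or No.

Yes

Row minima: Port → -11, Border → -5; maximin = -5.
Column maxima: East → -4, West → -5; minimax = -5.
maximin = minimax = -5, so a saddle point exists.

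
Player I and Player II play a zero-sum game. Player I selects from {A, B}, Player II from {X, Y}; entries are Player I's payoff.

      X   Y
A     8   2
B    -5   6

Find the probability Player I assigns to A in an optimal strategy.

Row minima: A → 2, B → -5; maximin = 2.
Column maxima: X → 8, Y → 6; minimax = 6.
2 ≠ 6, so there is no saddle point; optimal play is mixed.
Let Player I play A with probability p. Expected payoff against X: 8p + (-5)(1−p) = 13p − 5; against Y: 2p + 6(1−p) = −4p + 6.
Setting these equal: 13p − 5 = −4p + 6 ⇒ 17p = 11 ⇒ p = 11/17, and the value is (13)·(11/17) − 5 = 58/17.
For Player II: with q = P(X), equating A's and B's payoffs gives 6q + 2 = −11q + 6 ⇒ q = 4/17.

11/17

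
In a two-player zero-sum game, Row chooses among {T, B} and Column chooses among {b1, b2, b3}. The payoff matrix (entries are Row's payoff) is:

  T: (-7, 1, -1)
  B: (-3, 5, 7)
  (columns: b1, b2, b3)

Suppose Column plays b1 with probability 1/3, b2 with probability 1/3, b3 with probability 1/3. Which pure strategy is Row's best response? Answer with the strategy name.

Expected payoff of T: (1/3)·(-7) + (1/3)·1 + (1/3)·(-1) = -7/3.
Expected payoff of B: (1/3)·(-3) + (1/3)·5 + (1/3)·7 = 3.
The largest is 3, so Row's best response is B.

B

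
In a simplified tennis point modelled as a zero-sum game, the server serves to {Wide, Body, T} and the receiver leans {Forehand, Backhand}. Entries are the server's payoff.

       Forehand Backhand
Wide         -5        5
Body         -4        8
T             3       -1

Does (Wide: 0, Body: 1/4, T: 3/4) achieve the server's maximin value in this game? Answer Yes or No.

Yes

Against Forehand this mix gives (1/4)·(-4) + (3/4)·3 = 5/4.
Against Backhand this mix gives (1/4)·8 + (3/4)·(-1) = 5/4.
All of the receiver's active replies (Forehand, Backhand) yield 5/4, and no column does worse for the server. The mix makes the receiver indifferent and guarantees 5/4, so it is optimal.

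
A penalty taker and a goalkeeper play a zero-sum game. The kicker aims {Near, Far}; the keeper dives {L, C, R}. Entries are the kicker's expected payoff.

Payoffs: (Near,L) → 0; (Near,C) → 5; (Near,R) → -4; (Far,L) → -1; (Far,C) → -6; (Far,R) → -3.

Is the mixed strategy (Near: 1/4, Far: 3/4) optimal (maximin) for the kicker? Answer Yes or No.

Yes

Against L this mix gives (1/4)·0 + (3/4)·(-1) = -3/4.
Against C this mix gives (1/4)·5 + (3/4)·(-6) = -13/4.
Against R this mix gives (1/4)·(-4) + (3/4)·(-3) = -13/4.
All of the keeper's active replies (C, R) yield -13/4, and no column does worse for the kicker. The mix makes the keeper indifferent and guarantees -13/4, so it is optimal.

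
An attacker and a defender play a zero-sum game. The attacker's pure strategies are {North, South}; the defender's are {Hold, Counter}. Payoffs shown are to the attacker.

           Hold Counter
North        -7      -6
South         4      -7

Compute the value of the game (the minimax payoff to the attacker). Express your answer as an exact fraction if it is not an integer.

-73/12

Row minima: North → -7, South → -7; maximin = -7.
Column maxima: Hold → 4, Counter → -6; minimax = -6.
-7 ≠ -6, so there is no saddle point; optimal play is mixed.
Let the attacker play North with probability p. Expected payoff against Hold: (-7)p + 4(1−p) = −11p + 4; against Counter: (-6)p + (-7)(1−p) = p − 7.
Setting these equal: −11p + 4 = p − 7 ⇒ −12p = -11 ⇒ p = 11/12, and the value is (-11)·(11/12) + 4 = -73/12.
For the defender: with q = P(Hold), equating North's and South's payoffs gives −q − 6 = 11q − 7 ⇒ q = 1/12.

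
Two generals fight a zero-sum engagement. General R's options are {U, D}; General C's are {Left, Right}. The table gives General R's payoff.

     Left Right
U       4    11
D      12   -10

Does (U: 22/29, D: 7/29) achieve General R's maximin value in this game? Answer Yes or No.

Yes

Against Left this mix gives (22/29)·4 + (7/29)·12 = 172/29.
Against Right this mix gives (22/29)·11 + (7/29)·(-10) = 172/29.
All of General C's active replies (Left, Right) yield 172/29, and no column does worse for General R. The mix makes General C indifferent and guarantees 172/29, so it is optimal.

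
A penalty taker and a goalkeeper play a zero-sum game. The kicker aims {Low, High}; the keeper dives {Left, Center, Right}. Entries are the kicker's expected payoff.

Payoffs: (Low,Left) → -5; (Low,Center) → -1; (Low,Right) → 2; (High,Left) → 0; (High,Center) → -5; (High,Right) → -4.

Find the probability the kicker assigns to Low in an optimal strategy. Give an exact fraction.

Row minima: Low → -5, High → -5; maximin = -5.
Column maxima: Left → 0, Center → -1, Right → 2; minimax = -1.
-5 ≠ -1, so there is no saddle point; optimal play is mixed.
Right is strictly dominated by Center (it gives the kicker strictly more in every row), so the keeper never plays it.
On the remaining 2×2 (Low, High vs Left, Center):
Let the kicker play Low with probability p. Expected payoff against Left: (-5)p + 0(1−p) = −5p; against Center: (-1)p + (-5)(1−p) = 4p − 5.
Setting these equal: −5p = 4p − 5 ⇒ −9p = -5 ⇒ p = 5/9, and the value is (-5)·(5/9) = -25/9.
For the keeper: with q = P(Left), equating Low's and High's payoffs gives −4q − 1 = 5q − 5 ⇒ q = 4/9.

5/9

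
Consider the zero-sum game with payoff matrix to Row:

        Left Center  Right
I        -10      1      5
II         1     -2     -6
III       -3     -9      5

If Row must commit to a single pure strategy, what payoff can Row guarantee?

Row minima: I → -10, II → -6, III → -9.
The best of these is -6.

-6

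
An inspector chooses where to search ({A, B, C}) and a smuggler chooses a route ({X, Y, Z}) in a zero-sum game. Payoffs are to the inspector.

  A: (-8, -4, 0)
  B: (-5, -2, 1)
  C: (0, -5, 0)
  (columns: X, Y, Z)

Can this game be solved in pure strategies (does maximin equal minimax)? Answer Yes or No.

No

Row minima: A → -8, B → -5, C → -5; maximin = -5.
Column maxima: X → 0, Y → -2, Z → 1; minimax = -2.
-5 ≠ -2, so no pure-strategy equilibrium exists.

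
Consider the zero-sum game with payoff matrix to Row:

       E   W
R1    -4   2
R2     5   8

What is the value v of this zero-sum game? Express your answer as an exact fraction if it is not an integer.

Row minima: R1 → -4, R2 → 5; maximin = 5.
Column maxima: E → 5, W → 8; minimax = 5.
Since maximin = minimax = 5, there is a saddle point and the value is 5.

5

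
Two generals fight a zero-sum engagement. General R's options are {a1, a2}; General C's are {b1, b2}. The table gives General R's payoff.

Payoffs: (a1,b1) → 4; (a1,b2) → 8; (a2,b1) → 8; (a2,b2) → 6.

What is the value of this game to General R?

20/3

Row minima: a1 → 4, a2 → 6; maximin = 6.
Column maxima: b1 → 8, b2 → 8; minimax = 8.
6 ≠ 8, so there is no saddle point; optimal play is mixed.
Let General R play a1 with probability p. Expected payoff against b1: 4p + 8(1−p) = −4p + 8; against b2: 8p + 6(1−p) = 2p + 6.
Setting these equal: −4p + 8 = 2p + 6 ⇒ −6p = -2 ⇒ p = 1/3, and the value is (-4)·(1/3) + 8 = 20/3.
For General C: with q = P(b1), equating a1's and a2's payoffs gives −4q + 8 = 2q + 6 ⇒ q = 1/3.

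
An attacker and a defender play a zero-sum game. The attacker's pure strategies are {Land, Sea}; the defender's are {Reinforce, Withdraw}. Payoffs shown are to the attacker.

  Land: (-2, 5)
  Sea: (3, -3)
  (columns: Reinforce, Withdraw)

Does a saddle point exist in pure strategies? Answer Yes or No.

Row minima: Land → -2, Sea → -3; maximin = -2.
Column maxima: Reinforce → 3, Withdraw → 5; minimax = 3.
-2 ≠ 3, so no pure-strategy equilibrium exists.

No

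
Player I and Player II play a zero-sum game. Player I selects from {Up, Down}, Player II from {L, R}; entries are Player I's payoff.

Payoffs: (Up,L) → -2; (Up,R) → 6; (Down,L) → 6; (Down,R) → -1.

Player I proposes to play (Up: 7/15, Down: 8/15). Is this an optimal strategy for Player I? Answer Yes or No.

Against L this mix gives (7/15)·(-2) + (8/15)·6 = 34/15.
Against R this mix gives (7/15)·6 + (8/15)·(-1) = 34/15.
All of Player II's active replies (L, R) yield 34/15, and no column does worse for Player I. The mix makes Player II indifferent and guarantees 34/15, so it is optimal.

Yes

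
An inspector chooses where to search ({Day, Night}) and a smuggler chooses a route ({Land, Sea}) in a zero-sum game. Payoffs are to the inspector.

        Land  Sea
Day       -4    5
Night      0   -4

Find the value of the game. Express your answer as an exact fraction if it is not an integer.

-16/13

Row minima: Day → -4, Night → -4; maximin = -4.
Column maxima: Land → 0, Sea → 5; minimax = 0.
-4 ≠ 0, so there is no saddle point; optimal play is mixed.
Let the inspector play Day with probability p. Expected payoff against Land: (-4)p + 0(1−p) = −4p; against Sea: 5p + (-4)(1−p) = 9p − 4.
Setting these equal: −4p = 9p − 4 ⇒ −13p = -4 ⇒ p = 4/13, and the value is (-4)·(4/13) = -16/13.
For the smuggler: with q = P(Land), equating Day's and Night's payoffs gives −9q + 5 = 4q − 4 ⇒ q = 9/13.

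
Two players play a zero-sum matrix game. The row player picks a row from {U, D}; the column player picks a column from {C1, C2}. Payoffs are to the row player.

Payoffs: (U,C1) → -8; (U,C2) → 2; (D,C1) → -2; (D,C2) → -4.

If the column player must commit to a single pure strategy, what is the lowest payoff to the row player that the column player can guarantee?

Column maxima: C1 → -2, C2 → 2.
The smallest of these is -2.

-2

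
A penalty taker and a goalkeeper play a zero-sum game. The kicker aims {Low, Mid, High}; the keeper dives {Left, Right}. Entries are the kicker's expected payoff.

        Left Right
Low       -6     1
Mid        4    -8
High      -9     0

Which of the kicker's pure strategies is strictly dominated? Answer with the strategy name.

High

Low gives a strictly higher payoff than High against every column: -6 > -9, 1 > 0.
So High is strictly dominated and the kicker never plays it.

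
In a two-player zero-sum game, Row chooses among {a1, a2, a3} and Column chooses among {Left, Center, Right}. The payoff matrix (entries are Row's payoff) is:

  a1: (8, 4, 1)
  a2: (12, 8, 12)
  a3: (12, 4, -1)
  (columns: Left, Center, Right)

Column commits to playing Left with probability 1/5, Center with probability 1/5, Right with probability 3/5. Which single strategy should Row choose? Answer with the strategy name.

Expected payoff of a1: (1/5)·8 + (1/5)·4 + (3/5)·1 = 3.
Expected payoff of a2: (1/5)·12 + (1/5)·8 + (3/5)·12 = 56/5.
Expected payoff of a3: (1/5)·12 + (1/5)·4 + (3/5)·(-1) = 13/5.
The largest is 56/5, so Row's best response is a2.

a2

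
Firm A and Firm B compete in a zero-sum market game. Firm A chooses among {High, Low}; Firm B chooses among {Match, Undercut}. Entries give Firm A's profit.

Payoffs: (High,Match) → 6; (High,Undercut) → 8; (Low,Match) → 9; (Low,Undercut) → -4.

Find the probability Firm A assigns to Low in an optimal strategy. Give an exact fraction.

2/15

Row minima: High → 6, Low → -4; maximin = 6.
Column maxima: Match → 9, Undercut → 8; minimax = 8.
6 ≠ 8, so there is no saddle point; optimal play is mixed.
Let Firm A play High with probability p. Expected payoff against Match: 6p + 9(1−p) = −3p + 9; against Undercut: 8p + (-4)(1−p) = 12p − 4.
Setting these equal: −3p + 9 = 12p − 4 ⇒ −15p = -13 ⇒ p = 13/15, and the value is (-3)·(13/15) + 9 = 32/5.
For Firm B: with q = P(Match), equating High's and Low's payoffs gives −2q + 8 = 13q − 4 ⇒ q = 4/5.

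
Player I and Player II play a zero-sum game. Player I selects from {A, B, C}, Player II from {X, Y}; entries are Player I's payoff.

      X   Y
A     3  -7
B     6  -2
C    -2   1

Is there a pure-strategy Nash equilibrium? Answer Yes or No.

No

Row minima: A → -7, B → -2, C → -2; maximin = -2.
Column maxima: X → 6, Y → 1; minimax = 1.
-2 ≠ 1, so no pure-strategy equilibrium exists.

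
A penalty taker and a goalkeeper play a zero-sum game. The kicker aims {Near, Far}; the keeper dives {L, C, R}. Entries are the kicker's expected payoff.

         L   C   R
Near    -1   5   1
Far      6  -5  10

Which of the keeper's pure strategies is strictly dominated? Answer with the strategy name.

L holds the kicker's payoff strictly below R in every row: -1 < 1, 6 < 10.
So R is strictly dominated for the keeper.

R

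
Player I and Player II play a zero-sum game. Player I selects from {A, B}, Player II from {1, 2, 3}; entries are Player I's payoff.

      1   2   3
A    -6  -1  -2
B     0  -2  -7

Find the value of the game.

-42/11

Row minima: A → -6, B → -7; maximin = -6.
Column maxima: 1 → 0, 2 → -1, 3 → -2; minimax = -2.
-6 ≠ -2, so there is no saddle point; optimal play is mixed.
2 is strictly dominated by 3 (it gives Player I strictly more in every row), so Player II never plays it.
On the remaining 2×2 (A, B vs 1, 3):
Let Player I play A with probability p. Expected payoff against 1: (-6)p + 0(1−p) = −6p; against 3: (-2)p + (-7)(1−p) = 5p − 7.
Setting these equal: −6p = 5p − 7 ⇒ −11p = -7 ⇒ p = 7/11, and the value is (-6)·(7/11) = -42/11.
For Player II: with q = P(1), equating A's and B's payoffs gives −4q − 2 = 7q − 7 ⇒ q = 5/11.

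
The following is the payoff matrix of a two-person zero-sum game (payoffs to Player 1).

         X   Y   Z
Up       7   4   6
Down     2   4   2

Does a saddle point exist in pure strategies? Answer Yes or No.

Yes

Row minima: Up → 4, Down → 2; maximin = 4.
Column maxima: X → 7, Y → 4, Z → 6; minimax = 4.
maximin = minimax = 4, so a saddle point exists.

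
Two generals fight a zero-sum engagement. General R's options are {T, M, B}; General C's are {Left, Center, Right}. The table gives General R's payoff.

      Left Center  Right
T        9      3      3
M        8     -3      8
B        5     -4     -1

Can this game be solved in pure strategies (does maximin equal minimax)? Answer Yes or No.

Yes

Row minima: T → 3, M → -3, B → -4; maximin = 3.
Column maxima: Left → 9, Center → 3, Right → 8; minimax = 3.
maximin = minimax = 3, so a saddle point exists.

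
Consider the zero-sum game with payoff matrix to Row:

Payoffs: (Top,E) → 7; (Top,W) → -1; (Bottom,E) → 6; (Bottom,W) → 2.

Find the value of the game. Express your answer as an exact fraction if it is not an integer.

2

Row minima: Top → -1, Bottom → 2; maximin = 2.
Column maxima: E → 7, W → 2; minimax = 2.
Since maximin = minimax = 2, there is a saddle point and the value is 2.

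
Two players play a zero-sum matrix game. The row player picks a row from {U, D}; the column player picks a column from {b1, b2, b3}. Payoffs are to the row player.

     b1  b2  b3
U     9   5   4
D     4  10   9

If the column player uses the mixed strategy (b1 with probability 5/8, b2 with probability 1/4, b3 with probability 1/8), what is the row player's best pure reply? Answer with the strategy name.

U

Expected payoff of U: (5/8)·9 + (1/4)·5 + (1/8)·4 = 59/8.
Expected payoff of D: (5/8)·4 + (1/4)·10 + (1/8)·9 = 49/8.
The largest is 59/8, so the row player's best response is U.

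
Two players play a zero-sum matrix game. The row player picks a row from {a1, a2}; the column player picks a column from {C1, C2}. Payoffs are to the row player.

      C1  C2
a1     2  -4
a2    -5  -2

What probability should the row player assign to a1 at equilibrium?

Row minima: a1 → -4, a2 → -5; maximin = -4.
Column maxima: C1 → 2, C2 → -2; minimax = -2.
-4 ≠ -2, so there is no saddle point; optimal play is mixed.
Let the row player play a1 with probability p. Expected payoff against C1: 2p + (-5)(1−p) = 7p − 5; against C2: (-4)p + (-2)(1−p) = −2p − 2.
Setting these equal: 7p − 5 = −2p − 2 ⇒ 9p = 3 ⇒ p = 1/3, and the value is (7)·(1/3) − 5 = -8/3.
For the column player: with q = P(C1), equating a1's and a2's payoffs gives 6q − 4 = −3q − 2 ⇒ q = 2/9.

1/3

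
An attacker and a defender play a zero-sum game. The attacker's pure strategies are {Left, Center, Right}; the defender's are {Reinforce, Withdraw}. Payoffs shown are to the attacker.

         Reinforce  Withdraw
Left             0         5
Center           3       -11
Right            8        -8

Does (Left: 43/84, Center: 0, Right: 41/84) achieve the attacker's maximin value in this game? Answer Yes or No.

No

Against Reinforce this mix gives (43/84)·0 + (41/84)·8 = 82/21.
Against Withdraw this mix gives (43/84)·5 + (41/84)·(-8) = -113/84.
The defender will play Withdraw, holding the attacker to -113/84. Shifting weight toward the row that does better against Withdraw would raise this floor (the equalizing mix achieves 40/21 against both Withdraw and Reinforce), so the proposed strategy is not optimal.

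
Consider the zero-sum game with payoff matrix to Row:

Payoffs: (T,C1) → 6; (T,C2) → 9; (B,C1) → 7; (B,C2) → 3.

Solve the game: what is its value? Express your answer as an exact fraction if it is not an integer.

Row minima: T → 6, B → 3; maximin = 6.
Column maxima: C1 → 7, C2 → 9; minimax = 7.
6 ≠ 7, so there is no saddle point; optimal play is mixed.
Let Row play T with probability p. Expected payoff against C1: 6p + 7(1−p) = −p + 7; against C2: 9p + 3(1−p) = 6p + 3.
Setting these equal: −p + 7 = 6p + 3 ⇒ −7p = -4 ⇒ p = 4/7, and the value is (-1)·(4/7) + 7 = 45/7.
For Column: with q = P(C1), equating T's and B's payoffs gives −3q + 9 = 4q + 3 ⇒ q = 6/7.

45/7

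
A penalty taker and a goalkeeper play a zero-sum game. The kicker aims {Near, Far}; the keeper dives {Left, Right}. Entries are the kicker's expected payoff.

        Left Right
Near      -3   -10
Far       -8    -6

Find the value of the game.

-62/9

Row minima: Near → -10, Far → -8; maximin = -8.
Column maxima: Left → -3, Right → -6; minimax = -6.
-8 ≠ -6, so there is no saddle point; optimal play is mixed.
Let the kicker play Near with probability p. Expected payoff against Left: (-3)p + (-8)(1−p) = 5p − 8; against Right: (-10)p + (-6)(1−p) = −4p − 6.
Setting these equal: 5p − 8 = −4p − 6 ⇒ 9p = 2 ⇒ p = 2/9, and the value is (5)·(2/9) − 8 = -62/9.
For the keeper: with q = P(Left), equating Near's and Far's payoffs gives 7q − 10 = −2q − 6 ⇒ q = 4/9.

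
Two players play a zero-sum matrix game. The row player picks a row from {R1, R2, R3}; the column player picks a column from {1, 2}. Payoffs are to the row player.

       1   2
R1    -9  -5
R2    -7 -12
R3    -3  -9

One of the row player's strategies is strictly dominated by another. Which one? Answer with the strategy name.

R3 gives a strictly higher payoff than R2 against every column: -3 > -7, -9 > -12.
So R2 is strictly dominated and the row player never plays it.

R2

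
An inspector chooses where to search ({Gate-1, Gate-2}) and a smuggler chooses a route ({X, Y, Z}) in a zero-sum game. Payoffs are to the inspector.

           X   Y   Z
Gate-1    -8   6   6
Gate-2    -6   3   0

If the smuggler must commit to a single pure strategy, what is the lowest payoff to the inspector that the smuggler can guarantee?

Column maxima: X → -6, Y → 6, Z → 6.
The smallest of these is -6.

-6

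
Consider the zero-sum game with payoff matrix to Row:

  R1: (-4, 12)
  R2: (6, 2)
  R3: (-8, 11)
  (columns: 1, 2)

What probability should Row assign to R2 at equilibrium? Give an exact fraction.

4/5

Row minima: R1 → -4, R2 → 2, R3 → -8; maximin = 2.
Column maxima: 1 → 6, 2 → 12; minimax = 6.
2 ≠ 6, so there is no saddle point; optimal play is mixed.
R3 is strictly dominated by R1, so Row never plays it.
On the remaining 2×2 (R1, R2 vs 1, 2):
Let Row play R1 with probability p. Expected payoff against 1: (-4)p + 6(1−p) = −10p + 6; against 2: 12p + 2(1−p) = 10p + 2.
Setting these equal: −10p + 6 = 10p + 2 ⇒ −20p = -4 ⇒ p = 1/5, and the value is (-10)·(1/5) + 6 = 4.
For Column: with q = P(1), equating R1's and R2's payoffs gives −16q + 12 = 4q + 2 ⇒ q = 1/2.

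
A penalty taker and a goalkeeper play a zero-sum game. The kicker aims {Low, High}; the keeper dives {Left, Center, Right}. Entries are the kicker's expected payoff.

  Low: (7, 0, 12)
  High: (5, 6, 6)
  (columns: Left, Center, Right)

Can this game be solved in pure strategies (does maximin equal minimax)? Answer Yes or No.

Row minima: Low → 0, High → 5; maximin = 5.
Column maxima: Left → 7, Center → 6, Right → 12; minimax = 6.
5 ≠ 6, so no pure-strategy equilibrium exists.

No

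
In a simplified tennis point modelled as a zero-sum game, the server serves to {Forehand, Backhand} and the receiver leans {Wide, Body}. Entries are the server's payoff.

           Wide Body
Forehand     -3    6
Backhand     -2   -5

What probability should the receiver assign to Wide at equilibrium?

Row minima: Forehand → -3, Backhand → -5; maximin = -3.
Column maxima: Wide → -2, Body → 6; minimax = -2.
-3 ≠ -2, so there is no saddle point; optimal play is mixed.
Let the server play Forehand with probability p. Expected payoff against Wide: (-3)p + (-2)(1−p) = −p − 2; against Body: 6p + (-5)(1−p) = 11p − 5.
Setting these equal: −p − 2 = 11p − 5 ⇒ −12p = -3 ⇒ p = 1/4, and the value is (-1)·(1/4) − 2 = -9/4.
For the receiver: with q = P(Wide), equating Forehand's and Backhand's payoffs gives −9q + 6 = 3q − 5 ⇒ q = 11/12.

11/12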